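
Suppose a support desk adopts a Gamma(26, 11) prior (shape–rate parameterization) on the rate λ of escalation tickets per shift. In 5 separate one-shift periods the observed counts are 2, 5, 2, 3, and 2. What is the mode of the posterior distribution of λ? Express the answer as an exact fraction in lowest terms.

Total count: 2 + 5 + 2 + 3 + 2 = 14.
Total exposure: 5 shifts.
Gamma(α, β) with Poisson data over total exposure Σt gives posterior Gamma(α+Σx, β+Σt) = Gamma(40, 16).
Posterior mode = (α'−1)/β' = 39/16.

39/16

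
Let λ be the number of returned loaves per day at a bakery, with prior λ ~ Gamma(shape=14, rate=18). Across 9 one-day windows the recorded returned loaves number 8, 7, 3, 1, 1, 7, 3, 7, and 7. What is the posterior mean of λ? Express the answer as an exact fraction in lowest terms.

58/27

Total count: 8 + 7 + 3 + 1 + 1 + 7 + 3 + 7 + 7 = 44.
Total exposure: 9 days.
By Gamma–Poisson conjugacy, the posterior is Gamma(α + Σx, β + Σt) = Gamma(14 + 44, 18 + 9) = Gamma(58, 27).
Posterior mean = α'/β' = 58/27.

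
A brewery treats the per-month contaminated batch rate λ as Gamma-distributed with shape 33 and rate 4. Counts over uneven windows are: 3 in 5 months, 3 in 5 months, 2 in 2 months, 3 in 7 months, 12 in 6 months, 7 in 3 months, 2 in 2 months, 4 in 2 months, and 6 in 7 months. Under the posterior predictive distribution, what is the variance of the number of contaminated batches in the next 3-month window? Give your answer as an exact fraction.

10350/1849

Total count: 3 + 3 + 2 + 3 + 12 + 7 + 2 + 4 + 6 = 42.
Total exposure: 5 + 5 + 2 + 7 + 6 + 3 + 2 + 2 + 7 = 39 months.
By Gamma–Poisson conjugacy, the posterior is Gamma(α + Σx, β + Σt) = Gamma(33 + 42, 4 + 39) = Gamma(75, 43).
The posterior predictive for a window of length T is Negative Binomial with variance T·α'·(β'+T)/β'² = 3·75·46/1849 = 10350/1849.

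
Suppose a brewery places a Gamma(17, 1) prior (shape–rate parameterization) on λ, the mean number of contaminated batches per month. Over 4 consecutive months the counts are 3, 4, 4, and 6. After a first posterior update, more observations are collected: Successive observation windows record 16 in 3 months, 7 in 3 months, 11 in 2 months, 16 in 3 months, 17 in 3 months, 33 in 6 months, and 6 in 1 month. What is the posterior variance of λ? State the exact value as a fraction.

35/169

Total count: 3 + 4 + 4 + 6 = 17.
Total exposure: 4 months.
After the first batch: Gamma(17 + 17, 1 + 4) = Gamma(34, 5).
Total count: 16 + 7 + 11 + 16 + 17 + 33 + 6 = 106.
Total exposure: 3 + 3 + 2 + 3 + 3 + 6 + 1 = 21 months.
After the second batch: Gamma(34 + 106, 5 + 21) = Gamma(140, 26).
Posterior variance = α'/β'² = 140/676 = 35/169.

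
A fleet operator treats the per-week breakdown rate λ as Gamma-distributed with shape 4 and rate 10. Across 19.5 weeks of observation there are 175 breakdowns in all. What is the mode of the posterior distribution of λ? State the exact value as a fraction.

Total count 175 over total exposure 19.5 weeks.
The Gamma prior is conjugate for the Poisson rate, so λ | data ~ Gamma(4+175, 10+19.5) = Gamma(179, 59/2).
Posterior mode = (α'−1)/β' = 178/(59/2) = 356/59.

356/59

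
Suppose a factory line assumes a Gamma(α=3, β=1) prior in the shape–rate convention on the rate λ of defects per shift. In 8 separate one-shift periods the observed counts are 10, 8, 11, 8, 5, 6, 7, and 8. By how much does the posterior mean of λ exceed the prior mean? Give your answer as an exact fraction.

13/3

Total count: 10 + 8 + 11 + 8 + 5 + 6 + 7 + 8 = 63.
Total exposure: 8 shifts.
The Gamma prior is conjugate for the Poisson rate, so λ | data ~ Gamma(3+63, 1+8) = Gamma(66, 9).
Posterior mean = 66/9 = 22/3; prior mean = 3/1 = 3. Difference = 22/3 − 3 = 13/3.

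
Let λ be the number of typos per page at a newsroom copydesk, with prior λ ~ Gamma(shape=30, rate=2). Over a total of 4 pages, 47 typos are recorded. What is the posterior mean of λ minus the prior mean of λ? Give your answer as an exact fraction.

Total count 47 over total exposure 4 pages.
Conjugate update: add total count to the shape and total exposure to the rate, giving Gamma(77, 6).
Posterior mean = 77/6 = 77/6; prior mean = 30/2 = 15. Difference = 77/6 − 15 = -13/6.

-13/6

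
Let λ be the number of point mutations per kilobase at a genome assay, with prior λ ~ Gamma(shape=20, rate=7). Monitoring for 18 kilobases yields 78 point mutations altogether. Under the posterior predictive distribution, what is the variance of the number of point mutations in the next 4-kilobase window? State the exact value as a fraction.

11368/625

Total count 78 over total exposure 18 kilobases.
By Gamma–Poisson conjugacy, the posterior is Gamma(α + Σx, β + Σt) = Gamma(20 + 78, 7 + 18) = Gamma(98, 25).
The posterior predictive for a window of length T is Negative Binomial with variance T·α'·(β'+T)/β'² = 4·98·29/625 = 11368/625.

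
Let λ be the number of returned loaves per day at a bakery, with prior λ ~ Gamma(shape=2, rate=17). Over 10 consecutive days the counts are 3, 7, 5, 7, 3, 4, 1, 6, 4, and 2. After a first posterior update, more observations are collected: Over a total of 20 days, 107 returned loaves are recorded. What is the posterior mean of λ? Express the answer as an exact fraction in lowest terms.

151/47

Total count: 3 + 7 + 5 + 7 + 3 + 4 + 1 + 6 + 4 + 2 = 42.
Total exposure: 10 days.
After the first batch: Gamma(2 + 42, 17 + 10) = Gamma(44, 27).
Total count 107 over total exposure 20 days.
After the second batch: Gamma(44 + 107, 27 + 20) = Gamma(151, 47).
Posterior mean = α'/β' = 151/47.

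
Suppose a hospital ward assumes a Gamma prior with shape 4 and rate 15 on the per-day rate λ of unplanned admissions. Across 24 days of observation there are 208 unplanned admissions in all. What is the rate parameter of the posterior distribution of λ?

Total count 208 over total exposure 24 days.
Conjugate update: add total count to the shape and total exposure to the rate, giving Gamma(212, 39).

39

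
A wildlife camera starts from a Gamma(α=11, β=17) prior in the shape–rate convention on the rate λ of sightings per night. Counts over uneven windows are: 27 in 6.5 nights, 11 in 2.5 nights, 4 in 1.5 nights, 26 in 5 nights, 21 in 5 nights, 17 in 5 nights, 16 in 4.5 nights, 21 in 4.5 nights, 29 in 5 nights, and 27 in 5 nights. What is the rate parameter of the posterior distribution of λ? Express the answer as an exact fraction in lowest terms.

Total count: 27 + 11 + 4 + 26 + 21 + 17 + 16 + 21 + 29 + 27 = 199.
Total exposure: 6.5 + 2.5 + 1.5 + 5 + 5 + 5 + 4.5 + 4.5 + 5 + 5 = 44.5 nights.
Conjugate update: add total count to the shape and total exposure to the rate, giving Gamma(210, 123/2).

123/2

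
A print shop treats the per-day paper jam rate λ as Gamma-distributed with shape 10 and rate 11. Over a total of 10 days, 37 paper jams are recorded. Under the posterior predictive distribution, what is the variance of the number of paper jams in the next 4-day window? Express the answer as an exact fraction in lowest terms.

Total count 37 over total exposure 10 days.
Posterior: α' = 10 + 37 = 47, β' = 11 + 10 = 21.
The posterior predictive for a window of length T is Negative Binomial with variance T·α'·(β'+T)/β'² = 4·47·25/441 = 4700/441.

4700/441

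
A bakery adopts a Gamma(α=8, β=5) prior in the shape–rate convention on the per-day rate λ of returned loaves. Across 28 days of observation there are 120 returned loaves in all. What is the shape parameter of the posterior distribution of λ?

Total count 120 over total exposure 28 days.
By Gamma–Poisson conjugacy, the posterior is Gamma(α + Σx, β + Σt) = Gamma(8 + 120, 5 + 28) = Gamma(128, 33).

128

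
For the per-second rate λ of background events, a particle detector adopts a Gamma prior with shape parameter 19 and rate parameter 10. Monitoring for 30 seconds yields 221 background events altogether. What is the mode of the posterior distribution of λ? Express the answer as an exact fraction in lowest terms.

239/40

Total count 221 over total exposure 30 seconds.
The Gamma prior is conjugate for the Poisson rate, so λ | data ~ Gamma(19+221, 10+30) = Gamma(240, 40).
Posterior mode = (α'−1)/β' = 239/40.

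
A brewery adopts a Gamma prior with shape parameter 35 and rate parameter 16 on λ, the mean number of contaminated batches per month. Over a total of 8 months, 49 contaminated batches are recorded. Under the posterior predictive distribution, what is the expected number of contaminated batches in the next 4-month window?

14

Total count 49 over total exposure 8 months.
Gamma(α, β) with Poisson data over total exposure Σt gives posterior Gamma(α+Σx, β+Σt) = Gamma(84, 24).
Predictive mean over a 4-month window = T·E[λ|data] = 4·84/24 = 14.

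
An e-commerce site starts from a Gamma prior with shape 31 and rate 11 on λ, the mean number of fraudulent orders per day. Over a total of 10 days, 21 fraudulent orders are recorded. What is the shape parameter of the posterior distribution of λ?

52

Total count 21 over total exposure 10 days.
Conjugate update: add total count to the shape and total exposure to the rate, giving Gamma(52, 21).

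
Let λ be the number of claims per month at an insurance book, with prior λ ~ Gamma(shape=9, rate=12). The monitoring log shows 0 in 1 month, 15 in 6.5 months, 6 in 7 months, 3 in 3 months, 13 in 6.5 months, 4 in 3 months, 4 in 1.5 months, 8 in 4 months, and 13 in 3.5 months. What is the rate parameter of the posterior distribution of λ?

Total count: 0 + 15 + 6 + 3 + 13 + 4 + 4 + 8 + 13 = 66.
Total exposure: 1 + 6.5 + 7 + 3 + 6.5 + 3 + 1.5 + 4 + 3.5 = 36 months.
Gamma(α, β) with Poisson data over total exposure Σt gives posterior Gamma(α+Σx, β+Σt) = Gamma(75, 48).

48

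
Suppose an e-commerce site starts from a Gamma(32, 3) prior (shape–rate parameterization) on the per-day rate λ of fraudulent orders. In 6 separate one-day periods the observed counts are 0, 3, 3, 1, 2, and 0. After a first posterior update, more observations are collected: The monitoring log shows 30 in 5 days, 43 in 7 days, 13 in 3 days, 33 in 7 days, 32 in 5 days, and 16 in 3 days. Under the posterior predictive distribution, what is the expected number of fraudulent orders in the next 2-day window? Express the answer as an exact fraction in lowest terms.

32/3

Total count: 0 + 3 + 3 + 1 + 2 + 0 = 9.
Total exposure: 6 days.
After the first batch: Gamma(32 + 9, 3 + 6) = Gamma(41, 9).
Total count: 30 + 43 + 13 + 33 + 32 + 16 = 167.
Total exposure: 5 + 7 + 3 + 7 + 5 + 3 = 30 days.
After the second batch: Gamma(41 + 167, 9 + 30) = Gamma(208, 39).
Predictive mean over a 2-day window = T·E[λ|data] = 2·208/39 = 32/3.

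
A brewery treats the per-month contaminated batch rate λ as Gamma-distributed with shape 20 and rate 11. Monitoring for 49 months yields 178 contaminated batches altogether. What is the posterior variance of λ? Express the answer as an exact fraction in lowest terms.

Total count 178 over total exposure 49 months.
By Gamma–Poisson conjugacy, the posterior is Gamma(α + Σx, β + Σt) = Gamma(20 + 178, 11 + 49) = Gamma(198, 60).
Posterior variance = α'/β'² = 198/3600 = 11/200.

11/200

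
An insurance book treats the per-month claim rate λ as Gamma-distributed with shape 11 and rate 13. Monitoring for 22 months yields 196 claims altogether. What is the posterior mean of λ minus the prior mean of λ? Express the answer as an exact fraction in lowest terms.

Total count 196 over total exposure 22 months.
Posterior: α' = 11 + 196 = 207, β' = 13 + 22 = 35.
Posterior mean = 207/35 = 207/35; prior mean = 11/13 = 11/13. Difference = 207/35 − 11/13 = 2306/455.

2306/455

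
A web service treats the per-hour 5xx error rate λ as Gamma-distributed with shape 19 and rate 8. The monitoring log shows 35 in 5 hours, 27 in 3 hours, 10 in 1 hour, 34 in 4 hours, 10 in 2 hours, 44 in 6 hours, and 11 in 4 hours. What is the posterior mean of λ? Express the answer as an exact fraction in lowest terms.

190/33

Total count: 35 + 27 + 10 + 34 + 10 + 44 + 11 = 171.
Total exposure: 5 + 3 + 1 + 4 + 2 + 6 + 4 = 25 hours.
Gamma(α, β) with Poisson data over total exposure Σt gives posterior Gamma(α+Σx, β+Σt) = Gamma(190, 33).
Posterior mean = α'/β' = 190/33.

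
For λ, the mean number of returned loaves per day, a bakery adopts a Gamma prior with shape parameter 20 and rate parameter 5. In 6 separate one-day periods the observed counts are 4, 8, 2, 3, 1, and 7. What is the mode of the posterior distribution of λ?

4

Total count: 4 + 8 + 2 + 3 + 1 + 7 = 25.
Total exposure: 6 days.
Posterior: α' = 20 + 25 = 45, β' = 5 + 6 = 11.
Posterior mode = (α'−1)/β' = 44/11 = 4.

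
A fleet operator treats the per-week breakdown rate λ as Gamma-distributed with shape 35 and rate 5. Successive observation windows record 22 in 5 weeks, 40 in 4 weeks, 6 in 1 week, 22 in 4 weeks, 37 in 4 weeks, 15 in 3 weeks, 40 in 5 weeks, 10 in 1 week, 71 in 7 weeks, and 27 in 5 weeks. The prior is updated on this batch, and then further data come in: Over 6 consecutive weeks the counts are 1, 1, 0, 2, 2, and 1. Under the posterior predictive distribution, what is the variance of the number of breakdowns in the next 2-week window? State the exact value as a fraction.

8632/625

Total count: 22 + 40 + 6 + 22 + 37 + 15 + 40 + 10 + 71 + 27 = 290.
Total exposure: 5 + 4 + 1 + 4 + 4 + 3 + 5 + 1 + 7 + 5 = 39 weeks.
After the first batch: Gamma(35 + 290, 5 + 39) = Gamma(325, 44).
Total count: 1 + 1 + 0 + 2 + 2 + 1 = 7.
Total exposure: 6 weeks.
After the second batch: Gamma(325 + 7, 44 + 6) = Gamma(332, 50).
The posterior predictive for a window of length T is Negative Binomial with variance T·α'·(β'+T)/β'² = 2·332·52/2500 = 8632/625.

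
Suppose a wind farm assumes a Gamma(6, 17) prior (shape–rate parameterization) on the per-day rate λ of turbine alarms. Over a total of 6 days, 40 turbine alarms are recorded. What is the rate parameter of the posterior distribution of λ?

Total count 40 over total exposure 6 days.
Gamma(α, β) with Poisson data over total exposure Σt gives posterior Gamma(α+Σx, β+Σt) = Gamma(46, 23).

23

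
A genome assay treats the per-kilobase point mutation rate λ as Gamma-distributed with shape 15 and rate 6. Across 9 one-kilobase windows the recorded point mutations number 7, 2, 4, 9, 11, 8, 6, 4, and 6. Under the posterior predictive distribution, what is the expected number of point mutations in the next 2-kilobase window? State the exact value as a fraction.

Total count: 7 + 2 + 4 + 9 + 11 + 8 + 6 + 4 + 6 = 57.
Total exposure: 9 kilobases.
By Gamma–Poisson conjugacy, the posterior is Gamma(α + Σx, β + Σt) = Gamma(15 + 57, 6 + 9) = Gamma(72, 15).
Predictive mean over a 2-kilobase window = T·E[λ|data] = 2·72/15 = 48/5.

48/5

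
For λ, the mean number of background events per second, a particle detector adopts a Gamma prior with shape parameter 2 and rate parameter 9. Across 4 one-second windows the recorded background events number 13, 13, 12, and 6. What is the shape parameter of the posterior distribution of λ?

46

Total count: 13 + 13 + 12 + 6 = 44.
Total exposure: 4 seconds.
By Gamma–Poisson conjugacy, the posterior is Gamma(α + Σx, β + Σt) = Gamma(2 + 44, 9 + 4) = Gamma(46, 13).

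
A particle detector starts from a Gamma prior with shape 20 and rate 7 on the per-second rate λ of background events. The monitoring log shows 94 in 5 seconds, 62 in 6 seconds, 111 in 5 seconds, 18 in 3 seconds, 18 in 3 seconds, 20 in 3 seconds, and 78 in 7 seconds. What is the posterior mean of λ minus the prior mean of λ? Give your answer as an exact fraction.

2167/273

Total count: 94 + 62 + 111 + 18 + 18 + 20 + 78 = 401.
Total exposure: 5 + 6 + 5 + 3 + 3 + 3 + 7 = 32 seconds.
Gamma(α, β) with Poisson data over total exposure Σt gives posterior Gamma(α+Σx, β+Σt) = Gamma(421, 39).
Posterior mean = 421/39 = 421/39; prior mean = 20/7 = 20/7. Difference = 421/39 − 20/7 = 2167/273.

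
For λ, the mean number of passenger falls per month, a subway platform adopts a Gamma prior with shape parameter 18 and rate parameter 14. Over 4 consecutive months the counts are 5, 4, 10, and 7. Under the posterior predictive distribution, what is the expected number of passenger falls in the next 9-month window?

22

Total count: 5 + 4 + 10 + 7 = 26.
Total exposure: 4 months.
By Gamma–Poisson conjugacy, the posterior is Gamma(α + Σx, β + Σt) = Gamma(18 + 26, 14 + 4) = Gamma(44, 18).
Predictive mean over a 9-month window = T·E[λ|data] = 9·44/18 = 22.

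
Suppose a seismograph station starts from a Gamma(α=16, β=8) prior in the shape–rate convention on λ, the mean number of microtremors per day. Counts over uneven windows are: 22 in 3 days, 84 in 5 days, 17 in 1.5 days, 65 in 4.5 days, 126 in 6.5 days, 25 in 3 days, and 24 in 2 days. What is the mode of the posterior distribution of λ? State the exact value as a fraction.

756/67

Total count: 22 + 84 + 17 + 65 + 126 + 25 + 24 = 363.
Total exposure: 3 + 5 + 1.5 + 4.5 + 6.5 + 3 + 2 = 25.5 days.
Posterior: α' = 16 + 363 = 379, β' = 8 + 25.5 = 67/2.
Posterior mode = (α'−1)/β' = 378/(67/2) = 756/67.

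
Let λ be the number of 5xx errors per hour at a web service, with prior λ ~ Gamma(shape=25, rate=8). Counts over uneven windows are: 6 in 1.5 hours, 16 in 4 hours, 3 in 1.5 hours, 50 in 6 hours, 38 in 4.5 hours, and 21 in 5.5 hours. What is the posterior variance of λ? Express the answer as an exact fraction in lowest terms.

Total count: 6 + 16 + 3 + 50 + 38 + 21 = 134.
Total exposure: 1.5 + 4 + 1.5 + 6 + 4.5 + 5.5 = 23 hours.
Conjugate update: add total count to the shape and total exposure to the rate, giving Gamma(159, 31).
Posterior variance = α'/β'² = 159/961.

159/961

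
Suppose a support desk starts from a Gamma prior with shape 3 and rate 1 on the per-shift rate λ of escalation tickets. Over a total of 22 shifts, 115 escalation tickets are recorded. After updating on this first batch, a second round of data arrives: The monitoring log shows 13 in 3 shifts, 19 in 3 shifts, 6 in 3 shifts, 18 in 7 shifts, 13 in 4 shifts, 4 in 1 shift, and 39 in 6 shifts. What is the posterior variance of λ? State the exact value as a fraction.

23/250

Total count 115 over total exposure 22 shifts.
After the first batch: Gamma(3 + 115, 1 + 22) = Gamma(118, 23).
Total count: 13 + 19 + 6 + 18 + 13 + 4 + 39 = 112.
Total exposure: 3 + 3 + 3 + 7 + 4 + 1 + 6 = 27 shifts.
After the second batch: Gamma(118 + 112, 23 + 27) = Gamma(230, 50).
Posterior variance = α'/β'² = 230/2500 = 23/250.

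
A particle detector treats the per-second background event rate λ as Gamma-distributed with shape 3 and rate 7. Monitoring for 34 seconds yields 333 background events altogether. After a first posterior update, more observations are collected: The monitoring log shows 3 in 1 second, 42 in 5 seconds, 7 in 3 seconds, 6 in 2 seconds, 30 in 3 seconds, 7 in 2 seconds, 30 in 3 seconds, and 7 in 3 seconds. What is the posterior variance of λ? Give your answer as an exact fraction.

Total count 333 over total exposure 34 seconds.
After the first batch: Gamma(3 + 333, 7 + 34) = Gamma(336, 41).
Total count: 3 + 42 + 7 + 6 + 30 + 7 + 30 + 7 = 132.
Total exposure: 1 + 5 + 3 + 2 + 3 + 2 + 3 + 3 = 22 seconds.
After the second batch: Gamma(336 + 132, 41 + 22) = Gamma(468, 63).
Posterior variance = α'/β'² = 468/3969 = 52/441.

52/441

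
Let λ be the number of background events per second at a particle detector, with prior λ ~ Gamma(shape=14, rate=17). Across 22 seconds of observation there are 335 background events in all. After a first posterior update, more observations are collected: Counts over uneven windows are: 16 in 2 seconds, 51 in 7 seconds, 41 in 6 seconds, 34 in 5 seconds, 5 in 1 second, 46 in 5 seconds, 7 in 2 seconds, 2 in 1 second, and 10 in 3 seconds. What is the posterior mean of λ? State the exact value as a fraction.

Total count 335 over total exposure 22 seconds.
After the first batch: Gamma(14 + 335, 17 + 22) = Gamma(349, 39).
Total count: 16 + 51 + 41 + 34 + 5 + 46 + 7 + 2 + 10 = 212.
Total exposure: 2 + 7 + 6 + 5 + 1 + 5 + 2 + 1 + 3 = 32 seconds.
After the second batch: Gamma(349 + 212, 39 + 32) = Gamma(561, 71).
Posterior mean = α'/β' = 561/71.

561/71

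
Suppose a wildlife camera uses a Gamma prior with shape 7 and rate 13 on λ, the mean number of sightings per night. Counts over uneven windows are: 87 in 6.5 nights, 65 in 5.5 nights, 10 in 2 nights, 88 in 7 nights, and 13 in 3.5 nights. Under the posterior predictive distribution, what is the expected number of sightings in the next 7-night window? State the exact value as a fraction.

Total count: 87 + 65 + 10 + 88 + 13 = 263.
Total exposure: 6.5 + 5.5 + 2 + 7 + 3.5 = 24.5 nights.
The Gamma prior is conjugate for the Poisson rate, so λ | data ~ Gamma(7+263, 13+24.5) = Gamma(270, 75/2).
Predictive mean over a 7-night window = T·E[λ|data] = 7·270/(75/2) = 252/5.

252/5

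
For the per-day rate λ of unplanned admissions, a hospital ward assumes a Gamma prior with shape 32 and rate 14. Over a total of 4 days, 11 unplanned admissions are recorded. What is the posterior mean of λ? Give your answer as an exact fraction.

43/18

Total count 11 over total exposure 4 days.
The Gamma prior is conjugate for the Poisson rate, so λ | data ~ Gamma(32+11, 14+4) = Gamma(43, 18).
Posterior mean = α'/β' = 43/18.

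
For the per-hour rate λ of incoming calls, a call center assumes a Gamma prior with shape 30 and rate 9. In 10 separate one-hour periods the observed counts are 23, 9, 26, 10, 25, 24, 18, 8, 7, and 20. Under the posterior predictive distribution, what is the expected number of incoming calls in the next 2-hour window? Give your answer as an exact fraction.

400/19

Total count: 23 + 9 + 26 + 10 + 25 + 24 + 18 + 8 + 7 + 20 = 170.
Total exposure: 10 hours.
Conjugate update: add total count to the shape and total exposure to the rate, giving Gamma(200, 19).
Predictive mean over a 2-hour window = T·E[λ|data] = 2·200/19 = 400/19.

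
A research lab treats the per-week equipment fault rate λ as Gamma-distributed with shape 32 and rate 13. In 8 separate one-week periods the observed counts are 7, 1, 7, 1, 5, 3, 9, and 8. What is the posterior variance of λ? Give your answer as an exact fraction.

73/441

Total count: 7 + 1 + 7 + 1 + 5 + 3 + 9 + 8 = 41.
Total exposure: 8 weeks.
Posterior: α' = 32 + 41 = 73, β' = 13 + 8 = 21.
Posterior variance = α'/β'² = 73/441.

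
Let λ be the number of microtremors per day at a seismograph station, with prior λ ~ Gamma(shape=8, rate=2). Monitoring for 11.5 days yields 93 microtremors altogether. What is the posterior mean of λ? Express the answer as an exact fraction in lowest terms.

Total count 93 over total exposure 11.5 days.
Conjugate update: add total count to the shape and total exposure to the rate, giving Gamma(101, 27/2).
Posterior mean = α'/β' = 101/(27/2) = 202/27.

202/27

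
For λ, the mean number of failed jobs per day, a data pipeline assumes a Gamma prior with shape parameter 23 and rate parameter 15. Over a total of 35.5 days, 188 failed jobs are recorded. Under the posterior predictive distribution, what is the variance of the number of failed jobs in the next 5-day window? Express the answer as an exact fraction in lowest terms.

234210/10201

Total count 188 over total exposure 35.5 days.
Gamma(α, β) with Poisson data over total exposure Σt gives posterior Gamma(α+Σx, β+Σt) = Gamma(211, 101/2).
The posterior predictive for a window of length T is Negative Binomial with variance T·α'·(β'+T)/β'² = 5·211·(111/2)/(10201/4) = 234210/10201.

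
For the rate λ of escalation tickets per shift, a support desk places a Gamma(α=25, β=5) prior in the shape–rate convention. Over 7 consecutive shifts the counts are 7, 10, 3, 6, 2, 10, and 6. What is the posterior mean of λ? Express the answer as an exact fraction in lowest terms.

Total count: 7 + 10 + 3 + 6 + 2 + 10 + 6 = 44.
Total exposure: 7 shifts.
Posterior: α' = 25 + 44 = 69, β' = 5 + 7 = 12.
Posterior mean = α'/β' = 69/12 = 23/4.

23/4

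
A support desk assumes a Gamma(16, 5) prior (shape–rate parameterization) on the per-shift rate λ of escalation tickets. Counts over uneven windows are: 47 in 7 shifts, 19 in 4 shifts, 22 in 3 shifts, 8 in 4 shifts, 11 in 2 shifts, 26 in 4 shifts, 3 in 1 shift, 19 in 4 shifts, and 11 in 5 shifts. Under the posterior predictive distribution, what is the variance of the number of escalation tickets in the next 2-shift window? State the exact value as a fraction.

Total count: 47 + 19 + 22 + 8 + 11 + 26 + 3 + 19 + 11 = 166.
Total exposure: 7 + 4 + 3 + 4 + 2 + 4 + 1 + 4 + 5 = 34 shifts.
The Gamma prior is conjugate for the Poisson rate, so λ | data ~ Gamma(16+166, 5+34) = Gamma(182, 39).
The posterior predictive for a window of length T is Negative Binomial with variance T·α'·(β'+T)/β'² = 2·182·41/1521 = 1148/117.

1148/117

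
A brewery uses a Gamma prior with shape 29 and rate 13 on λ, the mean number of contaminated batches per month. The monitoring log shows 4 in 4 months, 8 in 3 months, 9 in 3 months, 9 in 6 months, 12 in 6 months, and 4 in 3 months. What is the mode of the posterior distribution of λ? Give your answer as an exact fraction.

37/19

Total count: 4 + 8 + 9 + 9 + 12 + 4 = 46.
Total exposure: 4 + 3 + 3 + 6 + 6 + 3 = 25 months.
Conjugate update: add total count to the shape and total exposure to the rate, giving Gamma(75, 38).
Posterior mode = (α'−1)/β' = 74/38 = 37/19.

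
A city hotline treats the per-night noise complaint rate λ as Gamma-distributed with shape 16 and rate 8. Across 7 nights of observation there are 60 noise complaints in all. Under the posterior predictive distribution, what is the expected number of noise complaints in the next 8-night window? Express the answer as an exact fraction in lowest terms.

608/15

Total count 60 over total exposure 7 nights.
Conjugate update: add total count to the shape and total exposure to the rate, giving Gamma(76, 15).
Predictive mean over an 8-night window = T·E[λ|data] = 8·76/15 = 608/15.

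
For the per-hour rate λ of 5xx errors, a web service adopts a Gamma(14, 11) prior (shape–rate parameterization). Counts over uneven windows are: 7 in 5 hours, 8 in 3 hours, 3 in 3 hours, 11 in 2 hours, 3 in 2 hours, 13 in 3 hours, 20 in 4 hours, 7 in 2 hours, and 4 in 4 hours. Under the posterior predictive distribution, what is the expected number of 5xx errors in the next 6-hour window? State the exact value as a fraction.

Total count: 7 + 8 + 3 + 11 + 3 + 13 + 20 + 7 + 4 = 76.
Total exposure: 5 + 3 + 3 + 2 + 2 + 3 + 4 + 2 + 4 = 28 hours.
The Gamma prior is conjugate for the Poisson rate, so λ | data ~ Gamma(14+76, 11+28) = Gamma(90, 39).
Predictive mean over a 6-hour window = T·E[λ|data] = 6·90/39 = 180/13.

180/13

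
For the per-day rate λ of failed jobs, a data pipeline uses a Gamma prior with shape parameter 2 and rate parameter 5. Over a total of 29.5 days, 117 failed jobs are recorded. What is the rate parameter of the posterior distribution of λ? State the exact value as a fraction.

Total count 117 over total exposure 29.5 days.
Conjugate update: add total count to the shape and total exposure to the rate, giving Gamma(119, 69/2).

69/2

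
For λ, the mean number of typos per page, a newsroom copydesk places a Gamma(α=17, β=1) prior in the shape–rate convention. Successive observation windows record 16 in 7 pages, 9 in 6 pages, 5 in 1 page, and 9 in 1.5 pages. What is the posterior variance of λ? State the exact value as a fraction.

Total count: 16 + 9 + 5 + 9 = 39.
Total exposure: 7 + 6 + 1 + 1.5 = 15.5 pages.
Posterior: α' = 17 + 39 = 56, β' = 1 + 15.5 = 33/2.
Posterior variance = α'/β'² = 56/(1089/4) = 224/1089.

224/1089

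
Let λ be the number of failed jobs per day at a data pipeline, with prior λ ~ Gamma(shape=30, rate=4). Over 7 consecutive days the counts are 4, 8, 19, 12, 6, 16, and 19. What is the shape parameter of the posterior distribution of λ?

Total count: 4 + 8 + 19 + 12 + 6 + 16 + 19 = 84.
Total exposure: 7 days.
Conjugate update: add total count to the shape and total exposure to the rate, giving Gamma(114, 11).

114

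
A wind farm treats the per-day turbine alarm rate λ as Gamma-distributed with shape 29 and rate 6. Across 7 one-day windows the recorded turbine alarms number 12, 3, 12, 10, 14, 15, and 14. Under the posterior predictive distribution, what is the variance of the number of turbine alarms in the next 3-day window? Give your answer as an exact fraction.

Total count: 12 + 3 + 12 + 10 + 14 + 15 + 14 = 80.
Total exposure: 7 days.
Gamma(α, β) with Poisson data over total exposure Σt gives posterior Gamma(α+Σx, β+Σt) = Gamma(109, 13).
The posterior predictive for a window of length T is Negative Binomial with variance T·α'·(β'+T)/β'² = 3·109·16/169 = 5232/169.

5232/169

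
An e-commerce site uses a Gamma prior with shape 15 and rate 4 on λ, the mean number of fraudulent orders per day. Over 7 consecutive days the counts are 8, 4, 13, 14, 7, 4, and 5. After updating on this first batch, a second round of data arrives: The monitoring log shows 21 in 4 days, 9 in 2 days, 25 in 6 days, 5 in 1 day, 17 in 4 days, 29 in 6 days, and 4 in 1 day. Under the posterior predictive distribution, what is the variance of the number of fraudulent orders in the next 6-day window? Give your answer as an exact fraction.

Total count: 8 + 4 + 13 + 14 + 7 + 4 + 5 = 55.
Total exposure: 7 days.
After the first batch: Gamma(15 + 55, 4 + 7) = Gamma(70, 11).
Total count: 21 + 9 + 25 + 5 + 17 + 29 + 4 = 110.
Total exposure: 4 + 2 + 6 + 1 + 4 + 6 + 1 = 24 days.
After the second batch: Gamma(70 + 110, 11 + 24) = Gamma(180, 35).
The posterior predictive for a window of length T is Negative Binomial with variance T·α'·(β'+T)/β'² = 6·180·41/1225 = 8856/245.

8856/245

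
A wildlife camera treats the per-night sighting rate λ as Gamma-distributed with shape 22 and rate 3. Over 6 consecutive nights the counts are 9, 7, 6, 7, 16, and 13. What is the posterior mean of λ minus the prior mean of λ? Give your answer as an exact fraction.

Total count: 9 + 7 + 6 + 7 + 16 + 13 = 58.
Total exposure: 6 nights.
Conjugate update: add total count to the shape and total exposure to the rate, giving Gamma(80, 9).
Posterior mean = 80/9 = 80/9; prior mean = 22/3 = 22/3. Difference = 80/9 − 22/3 = 14/9.

14/9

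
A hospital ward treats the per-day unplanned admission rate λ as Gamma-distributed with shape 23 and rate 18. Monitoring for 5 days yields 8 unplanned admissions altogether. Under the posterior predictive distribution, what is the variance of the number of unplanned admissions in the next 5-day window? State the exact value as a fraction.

Total count 8 over total exposure 5 days.
Posterior: α' = 23 + 8 = 31, β' = 18 + 5 = 23.
The posterior predictive for a window of length T is Negative Binomial with variance T·α'·(β'+T)/β'² = 5·31·28/529 = 4340/529.

4340/529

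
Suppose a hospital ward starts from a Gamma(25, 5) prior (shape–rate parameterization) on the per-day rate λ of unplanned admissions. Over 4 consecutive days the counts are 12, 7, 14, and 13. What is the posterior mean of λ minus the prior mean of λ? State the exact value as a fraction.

Total count: 12 + 7 + 14 + 13 = 46.
Total exposure: 4 days.
Posterior: α' = 25 + 46 = 71, β' = 5 + 4 = 9.
Posterior mean = 71/9 = 71/9; prior mean = 25/5 = 5. Difference = 71/9 − 5 = 26/9.

26/9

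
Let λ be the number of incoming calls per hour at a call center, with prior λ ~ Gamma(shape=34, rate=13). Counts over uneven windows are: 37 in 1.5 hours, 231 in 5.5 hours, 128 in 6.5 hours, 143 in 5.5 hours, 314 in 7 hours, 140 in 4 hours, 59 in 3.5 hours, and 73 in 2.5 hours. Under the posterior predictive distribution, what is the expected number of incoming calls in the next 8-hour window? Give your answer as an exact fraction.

Total count: 37 + 231 + 128 + 143 + 314 + 140 + 59 + 73 = 1125.
Total exposure: 1.5 + 5.5 + 6.5 + 5.5 + 7 + 4 + 3.5 + 2.5 = 36 hours.
Gamma(α, β) with Poisson data over total exposure Σt gives posterior Gamma(α+Σx, β+Σt) = Gamma(1159, 49).
Predictive mean over an 8-hour window = T·E[λ|data] = 8·1159/49 = 9272/49.

9272/49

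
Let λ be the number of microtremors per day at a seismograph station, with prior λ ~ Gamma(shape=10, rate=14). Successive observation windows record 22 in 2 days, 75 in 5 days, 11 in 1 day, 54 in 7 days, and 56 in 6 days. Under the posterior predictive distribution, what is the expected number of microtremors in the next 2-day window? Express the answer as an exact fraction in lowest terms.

456/35

Total count: 22 + 75 + 11 + 54 + 56 = 218.
Total exposure: 2 + 5 + 1 + 7 + 6 = 21 days.
The Gamma prior is conjugate for the Poisson rate, so λ | data ~ Gamma(10+218, 14+21) = Gamma(228, 35).
Predictive mean over a 2-day window = T·E[λ|data] = 2·228/35 = 456/35.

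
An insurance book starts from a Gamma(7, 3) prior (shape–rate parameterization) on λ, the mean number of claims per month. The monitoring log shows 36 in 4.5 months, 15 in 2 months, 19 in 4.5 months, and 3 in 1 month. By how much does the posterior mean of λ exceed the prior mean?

Total count: 36 + 15 + 19 + 3 = 73.
Total exposure: 4.5 + 2 + 4.5 + 1 = 12 months.
Posterior: α' = 7 + 73 = 80, β' = 3 + 12 = 15.
Posterior mean = 80/15 = 16/3; prior mean = 7/3 = 7/3. Difference = 16/3 − 7/3 = 3.

3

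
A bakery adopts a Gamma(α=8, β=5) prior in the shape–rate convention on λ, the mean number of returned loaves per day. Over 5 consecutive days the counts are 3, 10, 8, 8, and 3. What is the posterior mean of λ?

4

Total count: 3 + 10 + 8 + 8 + 3 = 32.
Total exposure: 5 days.
Conjugate update: add total count to the shape and total exposure to the rate, giving Gamma(40, 10).
Posterior mean = α'/β' = 40/10 = 4.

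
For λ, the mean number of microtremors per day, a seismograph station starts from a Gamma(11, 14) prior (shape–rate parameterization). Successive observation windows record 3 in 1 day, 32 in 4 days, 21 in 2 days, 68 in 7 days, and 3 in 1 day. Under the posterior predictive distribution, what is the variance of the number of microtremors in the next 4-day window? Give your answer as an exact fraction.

18216/841

Total count: 3 + 32 + 21 + 68 + 3 = 127.
Total exposure: 1 + 4 + 2 + 7 + 1 = 15 days.
Gamma(α, β) with Poisson data over total exposure Σt gives posterior Gamma(α+Σx, β+Σt) = Gamma(138, 29).
The posterior predictive for a window of length T is Negative Binomial with variance T·α'·(β'+T)/β'² = 4·138·33/841 = 18216/841.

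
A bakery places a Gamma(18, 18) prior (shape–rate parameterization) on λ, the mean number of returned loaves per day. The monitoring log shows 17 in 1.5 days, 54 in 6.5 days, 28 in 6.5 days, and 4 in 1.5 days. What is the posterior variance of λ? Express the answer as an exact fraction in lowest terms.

Total count: 17 + 54 + 28 + 4 = 103.
Total exposure: 1.5 + 6.5 + 6.5 + 1.5 = 16 days.
Gamma(α, β) with Poisson data over total exposure Σt gives posterior Gamma(α+Σx, β+Σt) = Gamma(121, 34).
Posterior variance = α'/β'² = 121/1156.

121/1156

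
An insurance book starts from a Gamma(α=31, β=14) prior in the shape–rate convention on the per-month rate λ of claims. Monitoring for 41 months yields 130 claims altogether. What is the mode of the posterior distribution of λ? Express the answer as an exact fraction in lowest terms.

32/11

Total count 130 over total exposure 41 months.
By Gamma–Poisson conjugacy, the posterior is Gamma(α + Σx, β + Σt) = Gamma(31 + 130, 14 + 41) = Gamma(161, 55).
Posterior mode = (α'−1)/β' = 160/55 = 32/11.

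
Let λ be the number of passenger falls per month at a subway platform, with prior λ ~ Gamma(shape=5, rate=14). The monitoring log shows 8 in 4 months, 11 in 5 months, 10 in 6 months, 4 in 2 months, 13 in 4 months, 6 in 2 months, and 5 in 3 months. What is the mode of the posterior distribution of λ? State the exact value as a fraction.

61/40

Total count: 8 + 11 + 10 + 4 + 13 + 6 + 5 = 57.
Total exposure: 4 + 5 + 6 + 2 + 4 + 2 + 3 = 26 months.
Posterior: α' = 5 + 57 = 62, β' = 14 + 26 = 40.
Posterior mode = (α'−1)/β' = 61/40.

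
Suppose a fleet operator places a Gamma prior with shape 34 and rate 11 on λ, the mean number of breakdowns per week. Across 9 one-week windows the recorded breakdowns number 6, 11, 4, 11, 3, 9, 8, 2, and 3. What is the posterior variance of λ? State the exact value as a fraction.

91/400

Total count: 6 + 11 + 4 + 11 + 3 + 9 + 8 + 2 + 3 = 57.
Total exposure: 9 weeks.
The Gamma prior is conjugate for the Poisson rate, so λ | data ~ Gamma(34+57, 11+9) = Gamma(91, 20).
Posterior variance = α'/β'² = 91/400.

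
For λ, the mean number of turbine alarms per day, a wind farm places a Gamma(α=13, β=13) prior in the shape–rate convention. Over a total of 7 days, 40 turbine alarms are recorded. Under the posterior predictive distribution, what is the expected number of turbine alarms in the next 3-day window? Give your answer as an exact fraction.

Total count 40 over total exposure 7 days.
Conjugate update: add total count to the shape and total exposure to the rate, giving Gamma(53, 20).
Predictive mean over a 3-day window = T·E[λ|data] = 3·53/20 = 159/20.

159/20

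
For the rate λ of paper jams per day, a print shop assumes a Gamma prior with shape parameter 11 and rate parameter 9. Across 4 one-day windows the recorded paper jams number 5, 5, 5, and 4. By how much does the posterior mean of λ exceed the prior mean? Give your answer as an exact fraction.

Total count: 5 + 5 + 5 + 4 = 19.
Total exposure: 4 days.
By Gamma–Poisson conjugacy, the posterior is Gamma(α + Σx, β + Σt) = Gamma(11 + 19, 9 + 4) = Gamma(30, 13).
Posterior mean = 30/13 = 30/13; prior mean = 11/9 = 11/9. Difference = 30/13 − 11/9 = 127/117.

127/117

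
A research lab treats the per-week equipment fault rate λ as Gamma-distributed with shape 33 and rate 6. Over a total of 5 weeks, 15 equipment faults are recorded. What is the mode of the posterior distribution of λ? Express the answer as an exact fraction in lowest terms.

47/11

Total count 15 over total exposure 5 weeks.
By Gamma–Poisson conjugacy, the posterior is Gamma(α + Σx, β + Σt) = Gamma(33 + 15, 6 + 5) = Gamma(48, 11).
Posterior mode = (α'−1)/β' = 47/11.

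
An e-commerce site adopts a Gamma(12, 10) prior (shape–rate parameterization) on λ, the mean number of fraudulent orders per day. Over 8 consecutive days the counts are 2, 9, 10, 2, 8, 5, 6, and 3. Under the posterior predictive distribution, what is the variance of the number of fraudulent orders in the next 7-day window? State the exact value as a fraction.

Total count: 2 + 9 + 10 + 2 + 8 + 5 + 6 + 3 = 45.
Total exposure: 8 days.
The Gamma prior is conjugate for the Poisson rate, so λ | data ~ Gamma(12+45, 10+8) = Gamma(57, 18).
The posterior predictive for a window of length T is Negative Binomial with variance T·α'·(β'+T)/β'² = 7·57·25/324 = 3325/108.

3325/108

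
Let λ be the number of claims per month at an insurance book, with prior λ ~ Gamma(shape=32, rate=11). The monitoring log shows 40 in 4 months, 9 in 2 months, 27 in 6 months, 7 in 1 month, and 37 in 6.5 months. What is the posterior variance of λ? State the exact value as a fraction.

608/3721

Total count: 40 + 9 + 27 + 7 + 37 = 120.
Total exposure: 4 + 2 + 6 + 1 + 6.5 = 19.5 months.
Posterior: α' = 32 + 120 = 152, β' = 11 + 19.5 = 61/2.
Posterior variance = α'/β'² = 152/(3721/4) = 608/3721.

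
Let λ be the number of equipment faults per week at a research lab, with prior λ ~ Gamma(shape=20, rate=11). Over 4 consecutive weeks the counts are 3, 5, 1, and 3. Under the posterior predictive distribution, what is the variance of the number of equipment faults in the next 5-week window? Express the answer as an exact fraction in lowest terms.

Total count: 3 + 5 + 1 + 3 = 12.
Total exposure: 4 weeks.
Gamma(α, β) with Poisson data over total exposure Σt gives posterior Gamma(α+Σx, β+Σt) = Gamma(32, 15).
The posterior predictive for a window of length T is Negative Binomial with variance T·α'·(β'+T)/β'² = 5·32·20/225 = 128/9.

128/9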